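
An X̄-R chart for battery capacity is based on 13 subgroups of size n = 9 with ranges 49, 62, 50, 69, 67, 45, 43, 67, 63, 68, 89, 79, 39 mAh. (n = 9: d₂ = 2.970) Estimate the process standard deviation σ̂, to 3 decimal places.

R̄ = (49 + 62 + 50 + 69 + 67 + 45 + 43 + 67 + 63 + 68 + 89 + 79 + 39) / 13 = 60.7692
σ̂ = R̄ / d₂ = 60.7692 / 2.970 = 20.4610

20.461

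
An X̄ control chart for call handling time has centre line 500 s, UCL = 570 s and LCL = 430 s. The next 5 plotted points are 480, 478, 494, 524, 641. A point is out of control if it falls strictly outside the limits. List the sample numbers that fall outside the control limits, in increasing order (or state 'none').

Compare each point to [430, 570]: sample 5 = 641 > UCL.

5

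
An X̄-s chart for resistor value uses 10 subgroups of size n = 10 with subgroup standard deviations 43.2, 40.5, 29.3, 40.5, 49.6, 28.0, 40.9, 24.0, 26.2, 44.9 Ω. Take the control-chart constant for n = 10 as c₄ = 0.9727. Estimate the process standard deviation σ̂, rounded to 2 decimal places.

s̄ = (43.2 + 40.5 + 29.3 + 40.5 + 49.6 + 28.0 + 40.9 + 24.0 + 26.2 + 44.9) / 10 = 36.7100
σ̂ = s̄ / c₄ = 36.7100 / 0.9727 = 37.7403

37.74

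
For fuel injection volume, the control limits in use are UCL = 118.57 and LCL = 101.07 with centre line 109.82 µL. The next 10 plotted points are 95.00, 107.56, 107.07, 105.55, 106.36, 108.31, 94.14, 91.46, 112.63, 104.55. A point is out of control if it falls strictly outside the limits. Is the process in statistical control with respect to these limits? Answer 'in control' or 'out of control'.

Compare each point to [101.07, 118.57]: sample 1 = 95.00 < LCL; sample 7 = 94.14 < LCL; sample 8 = 91.46 < LCL.

out of control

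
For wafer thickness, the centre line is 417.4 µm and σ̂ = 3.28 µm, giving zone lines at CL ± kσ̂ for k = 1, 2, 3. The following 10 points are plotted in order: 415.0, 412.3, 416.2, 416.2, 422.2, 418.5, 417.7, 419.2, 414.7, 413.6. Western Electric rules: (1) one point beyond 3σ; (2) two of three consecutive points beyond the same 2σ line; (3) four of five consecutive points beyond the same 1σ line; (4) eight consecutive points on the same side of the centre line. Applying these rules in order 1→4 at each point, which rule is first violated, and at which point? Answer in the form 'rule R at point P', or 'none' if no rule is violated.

Zone of each point (C = within 1σ̂, B = 1σ̂–2σ̂, A = 2σ̂–3σ̂, * = beyond 3σ̂; sign = side of CL): 1:-C, 2:-B, 3:-C, 4:-C, 5:+B, 6:+C, 7:+C, 8:+C, 9:-C, 10:-B
No rule fires across all 10 points.

none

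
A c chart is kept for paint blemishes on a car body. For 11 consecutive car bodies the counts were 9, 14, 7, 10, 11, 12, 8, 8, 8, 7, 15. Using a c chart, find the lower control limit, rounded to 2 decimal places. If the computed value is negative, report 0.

0.47

c̄ = (9 + 14 + 7 + 10 + 11 + 12 + 8 + 8 + 8 + 7 + 15) / 11 = 109 / 11 = 9.9091
LCL = c̄ − 3√c̄ = 9.9091 − 3 × 3.1479 = 0.4655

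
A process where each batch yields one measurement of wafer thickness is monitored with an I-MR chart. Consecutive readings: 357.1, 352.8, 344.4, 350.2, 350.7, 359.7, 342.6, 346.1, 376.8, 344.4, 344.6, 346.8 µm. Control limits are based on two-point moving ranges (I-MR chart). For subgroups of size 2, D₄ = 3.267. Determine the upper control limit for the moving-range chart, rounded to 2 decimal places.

33.89

Moving ranges: 4.3, 8.4, 5.8, 0.5, 9.0, 17.1, 3.5, 30.7, 32.4, 0.2, 2.2; M̄R̄ = 114.1000 / 11 = 10.3727
UCL_MR = D₄·M̄R̄ = 3.267 × 10.3727 = 33.8877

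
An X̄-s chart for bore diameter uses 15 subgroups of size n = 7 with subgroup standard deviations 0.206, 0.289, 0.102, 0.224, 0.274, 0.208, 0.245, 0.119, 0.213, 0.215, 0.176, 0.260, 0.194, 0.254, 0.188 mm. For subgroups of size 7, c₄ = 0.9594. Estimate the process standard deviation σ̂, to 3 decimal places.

s̄ = (0.206 + 0.289 + 0.102 + 0.224 + 0.274 + 0.208 + 0.245 + 0.119 + 0.213 + 0.215 + 0.176 + 0.260 + 0.194 + 0.254 + 0.188) / 15 = 0.2111
σ̂ = s̄ / c₄ = 0.2111 / 0.9594 = 0.2201

0.220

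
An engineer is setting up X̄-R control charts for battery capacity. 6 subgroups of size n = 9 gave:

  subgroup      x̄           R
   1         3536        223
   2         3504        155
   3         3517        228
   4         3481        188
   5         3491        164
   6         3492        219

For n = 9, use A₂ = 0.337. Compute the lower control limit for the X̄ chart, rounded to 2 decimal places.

X̄̄ = (3536 + 3504 + 3517 + 3481 + 3491 + 3492) / 6 = 21021.0000 / 6 = 3503.5000
R̄ = (223 + 155 + 228 + 188 + 164 + 219) / 6 = 1177.0000 / 6 = 196.1667
LCL = X̄̄ − A₂·R̄ = 3503.5000 − 0.337 × 196.1667 = 3437.3918

3437.39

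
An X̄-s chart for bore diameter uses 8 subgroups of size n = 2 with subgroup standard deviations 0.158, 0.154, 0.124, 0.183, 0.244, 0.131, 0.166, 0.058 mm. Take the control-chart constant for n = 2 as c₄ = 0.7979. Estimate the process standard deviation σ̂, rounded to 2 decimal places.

s̄ = (0.158 + 0.154 + 0.124 + 0.183 + 0.244 + 0.131 + 0.166 + 0.058) / 8 = 0.1522
σ̂ = s̄ / c₄ = 0.1522 / 0.7979 = 0.1908

0.19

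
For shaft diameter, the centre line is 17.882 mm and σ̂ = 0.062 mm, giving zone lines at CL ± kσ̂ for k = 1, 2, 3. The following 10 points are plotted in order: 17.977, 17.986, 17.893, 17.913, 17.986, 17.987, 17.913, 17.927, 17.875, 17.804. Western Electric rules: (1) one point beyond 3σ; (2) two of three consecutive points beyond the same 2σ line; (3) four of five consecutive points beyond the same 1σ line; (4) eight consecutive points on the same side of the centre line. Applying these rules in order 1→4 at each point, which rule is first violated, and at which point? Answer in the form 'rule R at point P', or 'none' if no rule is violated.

Zone of each point (C = within 1σ̂, B = 1σ̂–2σ̂, A = 2σ̂–3σ̂, * = beyond 3σ̂; sign = side of CL): 1:+B, 2:+B, 3:+C, 4:+C, 5:+B, 6:+B, 7:+C, 8:+C, 9:-C, 10:-B
Rule 4 (eight consecutive points on the same side of the centre line) is satisfied at point 8.

rule 4 at point 8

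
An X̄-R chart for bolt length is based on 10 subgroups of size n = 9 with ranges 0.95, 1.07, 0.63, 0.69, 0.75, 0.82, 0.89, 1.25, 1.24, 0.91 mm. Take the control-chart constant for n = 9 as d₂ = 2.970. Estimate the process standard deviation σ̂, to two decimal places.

0.31

R̄ = (0.95 + 1.07 + 0.63 + 0.69 + 0.75 + 0.82 + 0.89 + 1.25 + 1.24 + 0.91) / 10 = 0.9200
σ̂ = R̄ / d₂ = 0.9200 / 2.970 = 0.3098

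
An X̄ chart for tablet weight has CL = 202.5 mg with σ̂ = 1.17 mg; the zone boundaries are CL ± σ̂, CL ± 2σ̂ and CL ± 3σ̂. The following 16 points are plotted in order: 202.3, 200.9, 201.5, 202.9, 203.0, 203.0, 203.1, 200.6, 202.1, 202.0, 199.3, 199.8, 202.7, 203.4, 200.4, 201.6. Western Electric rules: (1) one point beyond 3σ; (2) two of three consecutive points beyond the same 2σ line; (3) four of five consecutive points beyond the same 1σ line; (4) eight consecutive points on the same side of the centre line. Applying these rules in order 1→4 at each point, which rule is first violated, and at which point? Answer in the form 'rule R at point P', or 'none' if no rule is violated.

rule 2 at point 12

Zone of each point (C = within 1σ̂, B = 1σ̂–2σ̂, A = 2σ̂–3σ̂, * = beyond 3σ̂; sign = side of CL): 1:-C, 2:-B, 3:-C, 4:+C, 5:+C, 6:+C, 7:+C, 8:-B, 9:-C, 10:-C, 11:-A, 12:-A, 13:+C, 14:+C, 15:-B, 16:-C
Rule 2 (two of three consecutive points beyond the same 2σ limit) is satisfied at point 12.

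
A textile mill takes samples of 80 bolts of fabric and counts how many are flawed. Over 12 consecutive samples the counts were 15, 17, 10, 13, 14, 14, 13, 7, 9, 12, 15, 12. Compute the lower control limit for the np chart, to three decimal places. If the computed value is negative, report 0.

p̄ = Σdᵢ / (k·n) = 151 / (12 × 80) = 0.15729
LCL = np̄ − 3·√(np̄(1−p̄)) = 12.5833 − 3 × 3.2564 = 2.8142

2.814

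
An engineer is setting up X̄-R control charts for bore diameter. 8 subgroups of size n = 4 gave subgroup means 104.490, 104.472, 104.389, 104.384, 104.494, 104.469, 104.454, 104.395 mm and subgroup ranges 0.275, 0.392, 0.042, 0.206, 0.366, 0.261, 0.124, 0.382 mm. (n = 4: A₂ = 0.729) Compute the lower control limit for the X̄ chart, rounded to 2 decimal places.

104.26

X̄̄ = (104.490 + 104.472 + 104.389 + 104.384 + 104.494 + 104.469 + 104.454 + 104.395) / 8 = 835.5470 / 8 = 104.4434
R̄ = (0.275 + 0.392 + 0.042 + 0.206 + 0.366 + 0.261 + 0.124 + 0.382) / 8 = 2.0480 / 8 = 0.2560
LCL = X̄̄ − A₂·R̄ = 104.4434 − 0.729 × 0.2560 = 104.2568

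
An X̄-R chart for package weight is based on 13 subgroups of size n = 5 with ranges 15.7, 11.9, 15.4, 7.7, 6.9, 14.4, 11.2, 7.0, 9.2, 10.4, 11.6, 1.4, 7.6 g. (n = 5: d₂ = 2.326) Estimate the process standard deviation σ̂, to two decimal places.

R̄ = (15.7 + 11.9 + 15.4 + 7.7 + 6.9 + 14.4 + 11.2 + 7.0 + 9.2 + 10.4 + 11.6 + 1.4 + 7.6) / 13 = 10.0308
σ̂ = R̄ / d₂ = 10.0308 / 2.326 = 4.3125

4.31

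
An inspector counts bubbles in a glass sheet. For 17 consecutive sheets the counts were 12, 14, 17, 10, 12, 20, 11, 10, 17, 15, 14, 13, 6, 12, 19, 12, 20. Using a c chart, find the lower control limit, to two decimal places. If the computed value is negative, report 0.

c̄ = (12 + 14 + 17 + 10 + 12 + 20 + 11 + 10 + 17 + 15 + 14 + 13 + 6 + 12 + 19 + 12 + 20) / 17 = 234 / 17 = 13.7647
LCL = c̄ − 3√c̄ = 13.7647 − 3 × 3.7101 = 2.6345

2.63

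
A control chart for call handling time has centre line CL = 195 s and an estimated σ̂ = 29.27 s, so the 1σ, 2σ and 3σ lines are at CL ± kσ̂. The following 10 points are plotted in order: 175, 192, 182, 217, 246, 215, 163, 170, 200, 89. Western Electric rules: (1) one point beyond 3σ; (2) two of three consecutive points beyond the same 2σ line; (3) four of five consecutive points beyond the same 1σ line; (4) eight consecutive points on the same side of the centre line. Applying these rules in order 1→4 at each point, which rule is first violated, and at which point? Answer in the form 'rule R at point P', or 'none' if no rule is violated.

Zone of each point (C = within 1σ̂, B = 1σ̂–2σ̂, A = 2σ̂–3σ̂, * = beyond 3σ̂; sign = side of CL): 1:-C, 2:-C, 3:-C, 4:+C, 5:+B, 6:+C, 7:-B, 8:-C, 9:+C, 10:-*
Rule 1 (one point beyond the 3σ limits) is satisfied at point 10.

rule 1 at point 10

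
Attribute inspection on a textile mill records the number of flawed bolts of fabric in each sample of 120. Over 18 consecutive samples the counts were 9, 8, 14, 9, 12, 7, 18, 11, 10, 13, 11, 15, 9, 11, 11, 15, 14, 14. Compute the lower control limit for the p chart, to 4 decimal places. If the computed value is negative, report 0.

p̄ = Σdᵢ / (k·n) = 211 / (18 × 120) = 0.09769
LCL = p̄ − 3·√(p̄(1−p̄)/n) = 0.09769 − 3 × 0.02710 = 0.01638

0.0164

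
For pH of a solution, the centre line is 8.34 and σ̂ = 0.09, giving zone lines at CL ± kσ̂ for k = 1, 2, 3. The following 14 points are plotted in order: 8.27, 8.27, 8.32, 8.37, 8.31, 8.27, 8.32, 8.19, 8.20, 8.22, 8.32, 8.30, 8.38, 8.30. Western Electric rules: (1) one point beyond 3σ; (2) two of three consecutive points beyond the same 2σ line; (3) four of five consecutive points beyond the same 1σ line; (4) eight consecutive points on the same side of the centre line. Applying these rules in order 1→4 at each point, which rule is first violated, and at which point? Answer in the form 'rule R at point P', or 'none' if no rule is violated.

rule 4 at point 12

Zone of each point (C = within 1σ̂, B = 1σ̂–2σ̂, A = 2σ̂–3σ̂, * = beyond 3σ̂; sign = side of CL): 1:-C, 2:-C, 3:-C, 4:+C, 5:-C, 6:-C, 7:-C, 8:-B, 9:-B, 10:-B, 11:-C, 12:-C, 13:+C, 14:-C
Rule 4 (eight consecutive points on the same side of the centre line) is satisfied at point 12.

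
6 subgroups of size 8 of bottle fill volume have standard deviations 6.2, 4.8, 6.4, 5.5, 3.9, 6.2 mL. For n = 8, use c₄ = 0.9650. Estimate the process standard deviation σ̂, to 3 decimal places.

s̄ = (6.2 + 4.8 + 6.4 + 5.5 + 3.9 + 6.2) / 6 = 5.5000
σ̂ = s̄ / c₄ = 5.5000 / 0.9650 = 5.6995

5.699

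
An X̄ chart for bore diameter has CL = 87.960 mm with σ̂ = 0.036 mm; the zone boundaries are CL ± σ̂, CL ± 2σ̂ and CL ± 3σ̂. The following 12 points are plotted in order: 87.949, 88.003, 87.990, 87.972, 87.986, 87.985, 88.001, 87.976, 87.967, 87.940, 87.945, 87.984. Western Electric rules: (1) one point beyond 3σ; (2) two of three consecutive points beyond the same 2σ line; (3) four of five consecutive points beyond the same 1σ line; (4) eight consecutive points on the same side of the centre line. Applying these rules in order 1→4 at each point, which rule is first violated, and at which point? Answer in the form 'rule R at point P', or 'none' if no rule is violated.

rule 4 at point 9

Zone of each point (C = within 1σ̂, B = 1σ̂–2σ̂, A = 2σ̂–3σ̂, * = beyond 3σ̂; sign = side of CL): 1:-C, 2:+B, 3:+C, 4:+C, 5:+C, 6:+C, 7:+B, 8:+C, 9:+C, 10:-C, 11:-C, 12:+C
Rule 4 (eight consecutive points on the same side of the centre line) is satisfied at point 9.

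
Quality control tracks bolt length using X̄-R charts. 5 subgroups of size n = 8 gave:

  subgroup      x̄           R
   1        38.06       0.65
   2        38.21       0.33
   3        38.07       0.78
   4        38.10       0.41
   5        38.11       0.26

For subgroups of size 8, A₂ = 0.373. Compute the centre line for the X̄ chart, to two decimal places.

X̄̄ = (38.06 + 38.21 + 38.07 + 38.10 + 38.11) / 5 = 190.5500 / 5 = 38.1100
CL = X̄̄ = 38.1100

38.11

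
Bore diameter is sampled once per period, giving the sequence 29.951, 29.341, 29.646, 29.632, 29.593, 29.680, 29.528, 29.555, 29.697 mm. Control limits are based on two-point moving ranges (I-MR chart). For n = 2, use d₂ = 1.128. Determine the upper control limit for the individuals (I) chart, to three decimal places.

30.082

X̄ = (29.951 + 29.341 + 29.646 + 29.632 + 29.593 + 29.680 + 29.528 + 29.555 + 29.697) / 9 = 29.6248
Moving ranges: 0.610, 0.305, 0.014, 0.039, 0.087, 0.152, 0.027, 0.142; M̄R̄ = 1.3760 / 8 = 0.1720
UCL = X̄ + 3·M̄R̄/d₂ = 29.6248 + 3 × 0.1720 / 1.128 = 30.0822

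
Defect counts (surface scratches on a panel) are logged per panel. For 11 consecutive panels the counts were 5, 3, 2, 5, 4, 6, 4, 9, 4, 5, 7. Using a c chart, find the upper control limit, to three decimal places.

11.556

c̄ = (5 + 3 + 2 + 5 + 4 + 6 + 4 + 9 + 4 + 5 + 7) / 11 = 54 / 11 = 4.9091
UCL = c̄ + 3√c̄ = 4.9091 + 3 × √4.9091 = 4.9091 + 3 × 2.2156 = 11.5560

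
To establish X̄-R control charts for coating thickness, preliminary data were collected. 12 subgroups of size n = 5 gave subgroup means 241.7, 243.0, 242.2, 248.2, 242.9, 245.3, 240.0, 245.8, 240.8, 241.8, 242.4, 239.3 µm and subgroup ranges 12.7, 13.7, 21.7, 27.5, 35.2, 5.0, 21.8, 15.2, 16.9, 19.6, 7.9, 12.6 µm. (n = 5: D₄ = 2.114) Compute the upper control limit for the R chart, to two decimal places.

36.96

R̄ = (12.7 + 13.7 + 21.7 + 27.5 + 35.2 + 5.0 + 21.8 + 15.2 + 16.9 + 19.6 + 7.9 + 12.6) / 12 = 209.8000 / 12 = 17.4833
UCL_R = D₄·R̄ = 2.114 × 17.4833 = 36.9598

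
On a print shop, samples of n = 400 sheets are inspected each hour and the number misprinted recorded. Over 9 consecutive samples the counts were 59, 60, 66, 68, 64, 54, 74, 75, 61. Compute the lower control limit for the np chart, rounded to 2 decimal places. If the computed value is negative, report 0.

p̄ = Σdᵢ / (k·n) = 581 / (9 × 400) = 0.16139
LCL = np̄ − 3·√(np̄(1−p̄)) = 64.5556 − 3 × 7.3578 = 42.4822

42.48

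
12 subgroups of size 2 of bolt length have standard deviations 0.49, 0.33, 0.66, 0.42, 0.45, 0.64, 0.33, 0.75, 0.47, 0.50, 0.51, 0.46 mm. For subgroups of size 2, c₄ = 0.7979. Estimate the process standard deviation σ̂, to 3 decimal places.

s̄ = (0.49 + 0.33 + 0.66 + 0.42 + 0.45 + 0.64 + 0.33 + 0.75 + 0.47 + 0.50 + 0.51 + 0.46) / 12 = 0.5008
σ̂ = s̄ / c₄ = 0.5008 / 0.7979 = 0.6277

0.628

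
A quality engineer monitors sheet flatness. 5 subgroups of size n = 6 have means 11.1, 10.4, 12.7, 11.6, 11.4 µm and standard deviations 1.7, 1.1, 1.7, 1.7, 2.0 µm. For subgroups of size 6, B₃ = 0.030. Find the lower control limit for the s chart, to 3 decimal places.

0.049

s̄ = (1.7 + 1.1 + 1.7 + 1.7 + 2.0) / 5 = 1.6400
LCL_s = B₃·s̄ = 0.030 × 1.6400 = 0.0492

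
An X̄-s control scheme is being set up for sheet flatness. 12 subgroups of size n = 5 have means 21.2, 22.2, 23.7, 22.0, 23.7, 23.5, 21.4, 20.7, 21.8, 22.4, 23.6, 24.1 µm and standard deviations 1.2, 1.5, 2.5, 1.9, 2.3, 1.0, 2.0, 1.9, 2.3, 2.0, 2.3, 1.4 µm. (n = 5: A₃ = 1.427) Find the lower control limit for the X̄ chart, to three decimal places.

X̄̄ = (21.2 + 22.2 + 23.7 + 22.0 + 23.7 + 23.5 + 21.4 + 20.7 + 21.8 + 22.4 + 23.6 + 24.1) / 12 = 22.5250
s̄ = (1.2 + 1.5 + 2.5 + 1.9 + 2.3 + 1.0 + 2.0 + 1.9 + 2.3 + 2.0 + 2.3 + 1.4) / 12 = 1.8583
LCL = X̄̄ − A₃·s̄ = 22.5250 − 1.427 × 1.8583 = 19.8732

19.873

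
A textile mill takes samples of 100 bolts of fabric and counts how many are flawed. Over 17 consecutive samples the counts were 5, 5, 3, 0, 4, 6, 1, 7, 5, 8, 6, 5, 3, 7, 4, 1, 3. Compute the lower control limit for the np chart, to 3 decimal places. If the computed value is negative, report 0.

p̄ = Σdᵢ / (k·n) = 73 / (17 × 100) = 0.04294
LCL = np̄ − 3·√(np̄(1−p̄)) = 4.2941 − 3 × 2.0272 = -1.7876 → 0 (negative, so LCL = 0)

0.000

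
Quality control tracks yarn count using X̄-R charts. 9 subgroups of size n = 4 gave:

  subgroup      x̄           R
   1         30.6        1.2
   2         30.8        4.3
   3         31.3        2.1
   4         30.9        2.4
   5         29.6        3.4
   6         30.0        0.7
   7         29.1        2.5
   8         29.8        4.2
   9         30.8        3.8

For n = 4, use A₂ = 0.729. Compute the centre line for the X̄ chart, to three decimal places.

X̄̄ = (30.6 + 30.8 + 31.3 + 30.9 + 29.6 + 30.0 + 29.1 + 29.8 + 30.8) / 9 = 272.9000 / 9 = 30.3222
CL = X̄̄ = 30.3222

30.322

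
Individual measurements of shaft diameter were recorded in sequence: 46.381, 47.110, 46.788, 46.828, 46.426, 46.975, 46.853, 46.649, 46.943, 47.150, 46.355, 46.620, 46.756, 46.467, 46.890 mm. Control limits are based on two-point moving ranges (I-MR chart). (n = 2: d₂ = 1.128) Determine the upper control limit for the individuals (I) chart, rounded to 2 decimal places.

X̄ = (46.381 + 47.110 + 46.788 + 46.828 + 46.426 + 46.975 + 46.853 + 46.649 + 46.943 + 47.150 + 46.355 + 46.620 + 46.756 + 46.467 + 46.890) / 15 = 46.7461
Moving ranges: 0.729, 0.322, 0.040, 0.402, 0.549, 0.122, 0.204, 0.294, 0.207, 0.795, 0.265, 0.136, 0.289, 0.423; M̄R̄ = 4.7770 / 14 = 0.3412
UCL = X̄ + 3·M̄R̄/d₂ = 46.7461 + 3 × 0.3412 / 1.128 = 47.6536

47.65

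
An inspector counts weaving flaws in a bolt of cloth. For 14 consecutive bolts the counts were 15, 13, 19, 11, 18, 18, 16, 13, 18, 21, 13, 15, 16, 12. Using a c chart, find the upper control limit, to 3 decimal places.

c̄ = (15 + 13 + 19 + 11 + 18 + 18 + 16 + 13 + 18 + 21 + 13 + 15 + 16 + 12) / 14 = 218 / 14 = 15.5714
UCL = c̄ + 3√c̄ = 15.5714 + 3 × √15.5714 = 15.5714 + 3 × 3.9461 = 27.4096

27.410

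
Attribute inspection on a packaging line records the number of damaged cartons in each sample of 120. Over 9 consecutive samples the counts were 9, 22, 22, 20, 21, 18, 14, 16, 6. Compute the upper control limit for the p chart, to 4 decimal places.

p̄ = Σdᵢ / (k·n) = 148 / (9 × 120) = 0.13704
UCL = p̄ + 3·√(p̄(1−p̄)/n) = 0.13704 + 3 × √(0.13704×0.86296/120) = 0.13704 + 3 × 0.03139 = 0.23121

0.2312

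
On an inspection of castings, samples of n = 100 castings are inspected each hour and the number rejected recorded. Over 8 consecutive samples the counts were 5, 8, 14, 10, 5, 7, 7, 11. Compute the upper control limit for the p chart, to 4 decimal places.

p̄ = Σdᵢ / (k·n) = 67 / (8 × 100) = 0.08375
UCL = p̄ + 3·√(p̄(1−p̄)/n) = 0.08375 + 3 × √(0.08375×0.91625/100) = 0.08375 + 3 × 0.02770 = 0.16685

0.1669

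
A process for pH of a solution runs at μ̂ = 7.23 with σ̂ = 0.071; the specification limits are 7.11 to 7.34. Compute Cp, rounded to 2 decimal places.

0.54

Cp = (USL − LSL) / (6σ̂) = (7.34 − 7.11) / (6 × 0.071) = 0.2300 / 0.4260 = 0.5399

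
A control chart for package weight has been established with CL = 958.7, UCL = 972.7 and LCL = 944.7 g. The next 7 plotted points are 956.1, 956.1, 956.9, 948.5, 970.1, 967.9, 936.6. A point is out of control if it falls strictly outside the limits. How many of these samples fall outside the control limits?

1

Compare each point to [944.7, 972.7]: sample 7 = 936.6 < LCL.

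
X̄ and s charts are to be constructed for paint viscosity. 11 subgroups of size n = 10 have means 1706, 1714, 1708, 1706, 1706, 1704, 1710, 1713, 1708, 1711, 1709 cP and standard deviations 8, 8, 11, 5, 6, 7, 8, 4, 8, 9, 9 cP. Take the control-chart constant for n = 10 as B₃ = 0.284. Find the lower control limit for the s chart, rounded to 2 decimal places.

s̄ = (8 + 8 + 11 + 5 + 6 + 7 + 8 + 4 + 8 + 9 + 9) / 11 = 7.5455
LCL_s = B₃·s̄ = 0.284 × 7.5455 = 2.1429

2.14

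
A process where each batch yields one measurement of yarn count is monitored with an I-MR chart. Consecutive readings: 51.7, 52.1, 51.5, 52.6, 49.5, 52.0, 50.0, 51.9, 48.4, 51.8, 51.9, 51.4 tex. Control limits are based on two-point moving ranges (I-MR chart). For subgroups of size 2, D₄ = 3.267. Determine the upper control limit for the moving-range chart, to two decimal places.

5.67

Moving ranges: 0.4, 0.6, 1.1, 3.1, 2.5, 2.0, 1.9, 3.5, 3.4, 0.1, 0.5; M̄R̄ = 19.1000 / 11 = 1.7364
UCL_MR = D₄·M̄R̄ = 3.267 × 1.7364 = 5.6727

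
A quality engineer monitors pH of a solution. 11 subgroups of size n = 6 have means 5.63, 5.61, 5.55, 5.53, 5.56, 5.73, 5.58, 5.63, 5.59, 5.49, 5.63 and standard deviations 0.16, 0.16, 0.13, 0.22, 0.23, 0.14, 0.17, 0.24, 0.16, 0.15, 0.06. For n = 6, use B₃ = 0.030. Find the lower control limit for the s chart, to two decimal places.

s̄ = (0.16 + 0.16 + 0.13 + 0.22 + 0.23 + 0.14 + 0.17 + 0.24 + 0.16 + 0.15 + 0.06) / 11 = 0.1655
LCL_s = B₃·s̄ = 0.030 × 0.1655 = 0.0050

0.00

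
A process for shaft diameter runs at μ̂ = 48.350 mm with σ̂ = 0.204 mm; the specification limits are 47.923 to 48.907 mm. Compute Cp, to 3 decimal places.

Cp = (USL − LSL) / (6σ̂) = (48.907 − 47.923) / (6 × 0.204) = 0.9840 / 1.2240 = 0.8039

0.804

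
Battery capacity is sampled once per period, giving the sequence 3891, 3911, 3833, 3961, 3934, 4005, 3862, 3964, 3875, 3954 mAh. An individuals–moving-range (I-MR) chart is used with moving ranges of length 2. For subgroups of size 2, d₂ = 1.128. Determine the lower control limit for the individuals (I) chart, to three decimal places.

X̄ = (3891 + 3911 + 3833 + 3961 + 3934 + 4005 + 3862 + 3964 + 3875 + 3954) / 10 = 3919.0000
Moving ranges: 20, 78, 128, 27, 71, 143, 102, 89, 79; M̄R̄ = 737.0000 / 9 = 81.8889
LCL = X̄ − 3·M̄R̄/d₂ = 3919.0000 − 3 × 81.8889 / 1.128 = 3701.2104

3701.210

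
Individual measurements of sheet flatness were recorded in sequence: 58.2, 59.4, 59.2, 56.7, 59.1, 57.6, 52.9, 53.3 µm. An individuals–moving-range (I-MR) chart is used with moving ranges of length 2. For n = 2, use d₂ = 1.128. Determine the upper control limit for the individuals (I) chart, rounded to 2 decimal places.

61.95

X̄ = (58.2 + 59.4 + 59.2 + 56.7 + 59.1 + 57.6 + 52.9 + 53.3) / 8 = 57.0500
Moving ranges: 1.2, 0.2, 2.5, 2.4, 1.5, 4.7, 0.4; M̄R̄ = 12.9000 / 7 = 1.8429
UCL = X̄ + 3·M̄R̄/d₂ = 57.0500 + 3 × 1.8429 / 1.128 = 61.9512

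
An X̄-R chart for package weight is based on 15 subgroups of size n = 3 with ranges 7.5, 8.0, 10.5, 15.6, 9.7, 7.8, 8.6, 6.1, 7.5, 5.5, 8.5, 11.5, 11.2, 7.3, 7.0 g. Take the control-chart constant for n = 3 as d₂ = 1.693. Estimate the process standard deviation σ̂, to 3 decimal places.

R̄ = (7.5 + 8.0 + 10.5 + 15.6 + 9.7 + 7.8 + 8.6 + 6.1 + 7.5 + 5.5 + 8.5 + 11.5 + 11.2 + 7.3 + 7.0) / 15 = 8.8200
σ̂ = R̄ / d₂ = 8.8200 / 1.693 = 5.2097

5.210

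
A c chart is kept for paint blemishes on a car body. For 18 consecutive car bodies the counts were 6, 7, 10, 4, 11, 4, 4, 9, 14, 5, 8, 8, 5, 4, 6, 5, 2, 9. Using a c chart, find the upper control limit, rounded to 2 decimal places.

c̄ = (6 + 7 + 10 + 4 + 11 + 4 + 4 + 9 + 14 + 5 + 8 + 8 + 5 + 4 + 6 + 5 + 2 + 9) / 18 = 121 / 18 = 6.7222
UCL = c̄ + 3√c̄ = 6.7222 + 3 × √6.7222 = 6.7222 + 3 × 2.5927 = 14.5004

14.50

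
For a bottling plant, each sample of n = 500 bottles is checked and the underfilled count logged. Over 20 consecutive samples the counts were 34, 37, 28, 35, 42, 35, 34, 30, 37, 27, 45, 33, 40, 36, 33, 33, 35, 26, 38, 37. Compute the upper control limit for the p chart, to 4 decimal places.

0.1036

p̄ = Σdᵢ / (k·n) = 695 / (20 × 500) = 0.06950
UCL = p̄ + 3·√(p̄(1−p̄)/n) = 0.06950 + 3 × √(0.06950×0.93050/500) = 0.06950 + 3 × 0.01137 = 0.10362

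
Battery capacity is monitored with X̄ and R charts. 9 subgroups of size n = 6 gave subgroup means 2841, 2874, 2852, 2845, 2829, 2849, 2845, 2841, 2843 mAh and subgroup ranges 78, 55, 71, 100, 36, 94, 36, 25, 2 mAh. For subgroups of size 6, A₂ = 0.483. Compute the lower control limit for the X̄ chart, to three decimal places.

2819.883

X̄̄ = (2841 + 2874 + 2852 + 2845 + 2829 + 2849 + 2845 + 2841 + 2843) / 9 = 25619.0000 / 9 = 2846.5556
R̄ = (78 + 55 + 71 + 100 + 36 + 94 + 36 + 25 + 2) / 9 = 497.0000 / 9 = 55.2222
LCL = X̄̄ − A₂·R̄ = 2846.5556 − 0.483 × 55.2222 = 2819.8832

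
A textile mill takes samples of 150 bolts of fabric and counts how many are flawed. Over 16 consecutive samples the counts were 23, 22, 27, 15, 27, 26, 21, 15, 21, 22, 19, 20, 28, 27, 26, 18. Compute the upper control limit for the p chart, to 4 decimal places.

0.2359

p̄ = Σdᵢ / (k·n) = 357 / (16 × 150) = 0.14875
UCL = p̄ + 3·√(p̄(1−p̄)/n) = 0.14875 + 3 × √(0.14875×0.85125/150) = 0.14875 + 3 × 0.02905 = 0.23591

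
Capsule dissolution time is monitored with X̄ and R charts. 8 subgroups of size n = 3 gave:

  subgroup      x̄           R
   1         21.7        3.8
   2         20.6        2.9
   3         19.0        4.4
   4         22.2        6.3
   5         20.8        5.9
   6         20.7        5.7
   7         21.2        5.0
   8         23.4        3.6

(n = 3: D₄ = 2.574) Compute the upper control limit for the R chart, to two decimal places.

R̄ = (3.8 + 2.9 + 4.4 + 6.3 + 5.9 + 5.7 + 5.0 + 3.6) / 8 = 37.6000 / 8 = 4.7000
UCL_R = D₄·R̄ = 2.574 × 4.7000 = 12.0978

12.10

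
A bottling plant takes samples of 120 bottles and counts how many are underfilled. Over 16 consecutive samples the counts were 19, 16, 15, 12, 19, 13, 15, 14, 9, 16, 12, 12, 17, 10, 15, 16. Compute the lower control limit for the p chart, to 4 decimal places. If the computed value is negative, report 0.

0.0309

p̄ = Σdᵢ / (k·n) = 230 / (16 × 120) = 0.11979
LCL = p̄ − 3·√(p̄(1−p̄)/n) = 0.11979 − 3 × 0.02964 = 0.03086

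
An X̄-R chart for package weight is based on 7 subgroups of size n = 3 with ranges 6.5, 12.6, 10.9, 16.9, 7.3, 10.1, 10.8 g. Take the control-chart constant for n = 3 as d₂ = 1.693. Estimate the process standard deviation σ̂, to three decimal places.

R̄ = (6.5 + 12.6 + 10.9 + 16.9 + 7.3 + 10.1 + 10.8) / 7 = 10.7286
σ̂ = R̄ / d₂ = 10.7286 / 1.693 = 6.3370

6.337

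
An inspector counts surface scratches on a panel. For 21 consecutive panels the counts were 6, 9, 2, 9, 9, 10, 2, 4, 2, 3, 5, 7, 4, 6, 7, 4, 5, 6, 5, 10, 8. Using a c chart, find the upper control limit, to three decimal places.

c̄ = (6 + 9 + 2 + 9 + 9 + 10 + 2 + 4 + 2 + 3 + 5 + 7 + 4 + 6 + 7 + 4 + 5 + 6 + 5 + 10 + 8) / 21 = 123 / 21 = 5.8571
UCL = c̄ + 3√c̄ = 5.8571 + 3 × √5.8571 = 5.8571 + 3 × 2.4202 = 13.1176

13.118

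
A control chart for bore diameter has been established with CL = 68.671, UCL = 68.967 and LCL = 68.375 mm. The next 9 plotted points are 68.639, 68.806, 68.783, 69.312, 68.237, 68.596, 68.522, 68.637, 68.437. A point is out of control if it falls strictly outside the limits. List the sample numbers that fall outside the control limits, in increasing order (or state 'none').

4, 5

Compare each point to [68.375, 68.967]: sample 4 = 69.312 > UCL; sample 5 = 68.237 < LCL.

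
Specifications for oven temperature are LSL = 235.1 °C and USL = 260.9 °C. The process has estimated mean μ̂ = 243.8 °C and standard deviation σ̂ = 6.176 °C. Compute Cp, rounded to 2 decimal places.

Cp = (USL − LSL) / (6σ̂) = (260.9 − 235.1) / (6 × 6.176) = 25.8000 / 37.0560 = 0.6962

0.70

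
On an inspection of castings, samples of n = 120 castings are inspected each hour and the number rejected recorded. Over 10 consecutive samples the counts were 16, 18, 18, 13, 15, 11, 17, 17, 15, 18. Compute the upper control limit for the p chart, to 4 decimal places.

0.2243

p̄ = Σdᵢ / (k·n) = 158 / (10 × 120) = 0.13167
UCL = p̄ + 3·√(p̄(1−p̄)/n) = 0.13167 + 3 × √(0.13167×0.86833/120) = 0.13167 + 3 × 0.03087 = 0.22427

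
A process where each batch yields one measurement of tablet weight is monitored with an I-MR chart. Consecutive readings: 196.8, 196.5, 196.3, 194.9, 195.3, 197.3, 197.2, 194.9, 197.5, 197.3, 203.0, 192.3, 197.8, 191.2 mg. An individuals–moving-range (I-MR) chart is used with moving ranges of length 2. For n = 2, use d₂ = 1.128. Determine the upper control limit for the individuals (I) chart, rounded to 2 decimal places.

204.08

X̄ = (196.8 + 196.5 + 196.3 + 194.9 + 195.3 + 197.3 + 197.2 + 194.9 + 197.5 + 197.3 + 203.0 + 192.3 + 197.8 + 191.2) / 14 = 196.3071
Moving ranges: 0.3, 0.2, 1.4, 0.4, 2.0, 0.1, 2.3, 2.6, 0.2, 5.7, 10.7, 5.5, 6.6; M̄R̄ = 38.0000 / 13 = 2.9231
UCL = X̄ + 3·M̄R̄/d₂ = 196.3071 + 3 × 2.9231 / 1.128 = 204.0813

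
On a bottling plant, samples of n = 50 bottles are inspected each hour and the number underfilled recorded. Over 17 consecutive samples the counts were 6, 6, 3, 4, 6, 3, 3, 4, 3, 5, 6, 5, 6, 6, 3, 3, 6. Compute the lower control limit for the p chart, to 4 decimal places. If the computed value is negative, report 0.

p̄ = Σdᵢ / (k·n) = 78 / (17 × 50) = 0.09176
LCL = p̄ − 3·√(p̄(1−p̄)/n) = 0.09176 − 3 × 0.04083 = -0.03072 → 0 (negative, so LCL = 0)

0.0000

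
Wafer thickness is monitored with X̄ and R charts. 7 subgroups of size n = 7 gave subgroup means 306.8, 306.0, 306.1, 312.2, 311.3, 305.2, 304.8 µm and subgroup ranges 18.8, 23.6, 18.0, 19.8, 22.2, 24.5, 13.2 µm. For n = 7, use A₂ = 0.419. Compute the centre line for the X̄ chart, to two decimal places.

X̄̄ = (306.8 + 306.0 + 306.1 + 312.2 + 311.3 + 305.2 + 304.8) / 7 = 2152.4000 / 7 = 307.4857
CL = X̄̄ = 307.4857

307.49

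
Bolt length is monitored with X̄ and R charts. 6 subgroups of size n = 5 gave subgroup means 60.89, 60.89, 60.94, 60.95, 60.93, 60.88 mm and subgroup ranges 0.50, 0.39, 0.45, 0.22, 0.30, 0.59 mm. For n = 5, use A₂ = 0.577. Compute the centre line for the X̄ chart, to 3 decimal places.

60.913

X̄̄ = (60.89 + 60.89 + 60.94 + 60.95 + 60.93 + 60.88) / 6 = 365.4800 / 6 = 60.9133
CL = X̄̄ = 60.9133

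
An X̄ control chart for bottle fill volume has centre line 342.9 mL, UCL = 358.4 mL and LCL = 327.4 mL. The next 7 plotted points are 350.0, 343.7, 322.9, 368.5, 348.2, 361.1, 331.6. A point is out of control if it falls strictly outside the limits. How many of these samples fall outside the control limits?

Compare each point to [327.4, 358.4]: sample 3 = 322.9 < LCL; sample 4 = 368.5 > UCL; sample 6 = 361.1 > UCL.

3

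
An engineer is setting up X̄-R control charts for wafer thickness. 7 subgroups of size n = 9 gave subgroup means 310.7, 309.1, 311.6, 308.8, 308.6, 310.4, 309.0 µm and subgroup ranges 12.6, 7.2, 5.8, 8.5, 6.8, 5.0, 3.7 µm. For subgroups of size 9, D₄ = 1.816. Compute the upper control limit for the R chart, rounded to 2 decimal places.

12.87

R̄ = (12.6 + 7.2 + 5.8 + 8.5 + 6.8 + 5.0 + 3.7) / 7 = 49.6000 / 7 = 7.0857
UCL_R = D₄·R̄ = 1.816 × 7.0857 = 12.8677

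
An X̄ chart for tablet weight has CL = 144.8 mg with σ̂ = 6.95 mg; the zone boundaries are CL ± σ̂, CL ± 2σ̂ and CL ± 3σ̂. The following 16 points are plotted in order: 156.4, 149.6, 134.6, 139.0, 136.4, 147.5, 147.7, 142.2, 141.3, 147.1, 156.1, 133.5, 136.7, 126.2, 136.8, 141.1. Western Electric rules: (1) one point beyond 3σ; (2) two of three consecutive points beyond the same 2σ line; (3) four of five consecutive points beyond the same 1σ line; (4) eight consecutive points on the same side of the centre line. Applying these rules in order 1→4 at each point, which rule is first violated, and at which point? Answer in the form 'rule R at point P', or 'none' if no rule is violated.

Zone of each point (C = within 1σ̂, B = 1σ̂–2σ̂, A = 2σ̂–3σ̂, * = beyond 3σ̂; sign = side of CL): 1:+B, 2:+C, 3:-B, 4:-C, 5:-B, 6:+C, 7:+C, 8:-C, 9:-C, 10:+C, 11:+B, 12:-B, 13:-B, 14:-A, 15:-B, 16:-C
Rule 3 (four of five consecutive points beyond the same 1σ limit) is satisfied at point 15.

rule 3 at point 15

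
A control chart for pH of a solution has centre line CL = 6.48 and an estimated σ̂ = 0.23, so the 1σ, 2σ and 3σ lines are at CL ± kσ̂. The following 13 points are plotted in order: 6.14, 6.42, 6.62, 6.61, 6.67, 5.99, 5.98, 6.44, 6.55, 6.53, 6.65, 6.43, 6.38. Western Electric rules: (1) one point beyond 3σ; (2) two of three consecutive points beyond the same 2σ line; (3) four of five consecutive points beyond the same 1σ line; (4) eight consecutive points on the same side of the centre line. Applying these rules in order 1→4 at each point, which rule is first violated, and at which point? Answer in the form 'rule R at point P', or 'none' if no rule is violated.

Zone of each point (C = within 1σ̂, B = 1σ̂–2σ̂, A = 2σ̂–3σ̂, * = beyond 3σ̂; sign = side of CL): 1:-B, 2:-C, 3:+C, 4:+C, 5:+C, 6:-A, 7:-A, 8:-C, 9:+C, 10:+C, 11:+C, 12:-C, 13:-C
Rule 2 (two of three consecutive points beyond the same 2σ limit) is satisfied at point 7.

rule 2 at point 7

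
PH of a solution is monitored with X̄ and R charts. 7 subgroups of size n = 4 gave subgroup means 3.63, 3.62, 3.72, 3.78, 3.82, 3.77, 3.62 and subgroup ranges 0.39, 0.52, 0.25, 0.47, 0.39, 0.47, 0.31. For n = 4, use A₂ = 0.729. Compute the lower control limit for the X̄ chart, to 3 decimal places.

X̄̄ = (3.63 + 3.62 + 3.72 + 3.78 + 3.82 + 3.77 + 3.62) / 7 = 25.9600 / 7 = 3.7086
R̄ = (0.39 + 0.52 + 0.25 + 0.47 + 0.39 + 0.47 + 0.31) / 7 = 2.8000 / 7 = 0.4000
LCL = X̄̄ − A₂·R̄ = 3.7086 − 0.729 × 0.4000 = 3.4170

3.417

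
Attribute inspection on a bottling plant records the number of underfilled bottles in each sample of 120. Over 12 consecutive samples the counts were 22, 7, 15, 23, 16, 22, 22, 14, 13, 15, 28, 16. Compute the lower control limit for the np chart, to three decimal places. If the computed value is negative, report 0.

6.083

p̄ = Σdᵢ / (k·n) = 213 / (12 × 120) = 0.14792
LCL = np̄ − 3·√(np̄(1−p̄)) = 17.7500 − 3 × 3.8890 = 6.0829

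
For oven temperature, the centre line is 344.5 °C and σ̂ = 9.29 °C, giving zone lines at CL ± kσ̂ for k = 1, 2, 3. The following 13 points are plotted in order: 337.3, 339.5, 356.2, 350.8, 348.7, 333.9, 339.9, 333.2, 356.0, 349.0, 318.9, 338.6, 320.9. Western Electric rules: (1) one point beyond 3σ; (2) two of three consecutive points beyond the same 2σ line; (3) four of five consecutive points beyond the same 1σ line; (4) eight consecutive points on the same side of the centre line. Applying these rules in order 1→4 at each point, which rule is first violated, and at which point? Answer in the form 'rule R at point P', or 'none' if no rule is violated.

rule 2 at point 13

Zone of each point (C = within 1σ̂, B = 1σ̂–2σ̂, A = 2σ̂–3σ̂, * = beyond 3σ̂; sign = side of CL): 1:-C, 2:-C, 3:+B, 4:+C, 5:+C, 6:-B, 7:-C, 8:-B, 9:+B, 10:+C, 11:-A, 12:-C, 13:-A
Rule 2 (two of three consecutive points beyond the same 2σ limit) is satisfied at point 13.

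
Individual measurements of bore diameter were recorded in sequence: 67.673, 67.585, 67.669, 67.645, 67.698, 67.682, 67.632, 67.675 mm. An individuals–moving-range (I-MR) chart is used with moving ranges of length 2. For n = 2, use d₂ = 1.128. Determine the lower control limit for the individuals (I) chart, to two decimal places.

67.52

X̄ = (67.673 + 67.585 + 67.669 + 67.645 + 67.698 + 67.682 + 67.632 + 67.675) / 8 = 67.6574
Moving ranges: 0.088, 0.084, 0.024, 0.053, 0.016, 0.050, 0.043; M̄R̄ = 0.3580 / 7 = 0.0511
LCL = X̄ − 3·M̄R̄/d₂ = 67.6574 − 3 × 0.0511 / 1.128 = 67.5214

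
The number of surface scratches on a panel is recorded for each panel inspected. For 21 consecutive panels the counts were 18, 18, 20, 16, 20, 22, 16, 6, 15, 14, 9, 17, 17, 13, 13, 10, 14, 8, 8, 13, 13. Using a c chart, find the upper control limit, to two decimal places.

c̄ = (18 + 18 + 20 + 16 + 20 + 22 + 16 + 6 + 15 + 14 + 9 + 17 + 17 + 13 + 13 + 10 + 14 + 8 + 8 + 13 + 13) / 21 = 300 / 21 = 14.2857
UCL = c̄ + 3√c̄ = 14.2857 + 3 × √14.2857 = 14.2857 + 3 × 3.7796 = 25.6246

25.62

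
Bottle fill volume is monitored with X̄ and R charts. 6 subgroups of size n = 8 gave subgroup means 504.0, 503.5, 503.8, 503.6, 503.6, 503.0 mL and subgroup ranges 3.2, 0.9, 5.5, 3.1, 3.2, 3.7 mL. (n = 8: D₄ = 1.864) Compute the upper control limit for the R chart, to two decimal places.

6.09

R̄ = (3.2 + 0.9 + 5.5 + 3.1 + 3.2 + 3.7) / 6 = 19.6000 / 6 = 3.2667
UCL_R = D₄·R̄ = 1.864 × 3.2667 = 6.0891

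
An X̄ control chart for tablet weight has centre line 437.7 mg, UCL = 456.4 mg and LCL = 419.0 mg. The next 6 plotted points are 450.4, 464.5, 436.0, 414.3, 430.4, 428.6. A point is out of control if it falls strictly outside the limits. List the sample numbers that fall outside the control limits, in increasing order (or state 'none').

2, 4

Compare each point to [419.0, 456.4]: sample 2 = 464.5 > UCL; sample 4 = 414.3 < LCL.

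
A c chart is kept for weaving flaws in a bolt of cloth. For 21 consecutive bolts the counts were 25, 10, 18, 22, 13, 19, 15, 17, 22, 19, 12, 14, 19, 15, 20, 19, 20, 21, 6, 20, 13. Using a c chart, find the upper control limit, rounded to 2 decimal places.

29.50

c̄ = (25 + 10 + 18 + 22 + 13 + 19 + 15 + 17 + 22 + 19 + 12 + 14 + 19 + 15 + 20 + 19 + 20 + 21 + 6 + 20 + 13) / 21 = 359 / 21 = 17.0952
UCL = c̄ + 3√c̄ = 17.0952 + 3 × √17.0952 = 17.0952 + 3 × 4.1346 = 29.4992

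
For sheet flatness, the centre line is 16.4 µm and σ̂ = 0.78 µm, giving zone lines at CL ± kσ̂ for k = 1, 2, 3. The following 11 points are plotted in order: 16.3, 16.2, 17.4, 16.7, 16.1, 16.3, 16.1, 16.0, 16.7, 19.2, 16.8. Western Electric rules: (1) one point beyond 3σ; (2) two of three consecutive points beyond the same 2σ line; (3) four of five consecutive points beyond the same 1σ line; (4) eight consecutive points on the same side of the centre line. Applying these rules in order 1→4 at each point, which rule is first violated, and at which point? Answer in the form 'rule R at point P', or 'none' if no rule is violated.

Zone of each point (C = within 1σ̂, B = 1σ̂–2σ̂, A = 2σ̂–3σ̂, * = beyond 3σ̂; sign = side of CL): 1:-C, 2:-C, 3:+B, 4:+C, 5:-C, 6:-C, 7:-C, 8:-C, 9:+C, 10:+*, 11:+C
Rule 1 (one point beyond the 3σ limits) is satisfied at point 10.

rule 1 at point 10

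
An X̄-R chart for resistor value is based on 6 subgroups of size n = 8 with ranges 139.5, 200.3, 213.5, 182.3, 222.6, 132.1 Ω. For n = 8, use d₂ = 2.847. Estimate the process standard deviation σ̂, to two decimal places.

R̄ = (139.5 + 200.3 + 213.5 + 182.3 + 222.6 + 132.1) / 6 = 181.7167
σ̂ = R̄ / d₂ = 181.7167 / 2.847 = 63.8274

63.83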